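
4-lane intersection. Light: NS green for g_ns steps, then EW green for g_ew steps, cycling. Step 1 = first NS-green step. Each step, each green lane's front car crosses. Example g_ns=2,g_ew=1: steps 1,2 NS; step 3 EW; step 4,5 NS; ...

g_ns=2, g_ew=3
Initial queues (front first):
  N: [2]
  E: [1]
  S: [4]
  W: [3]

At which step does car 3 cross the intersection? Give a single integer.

Step 1 [NS]: N:car2-GO,E:wait,S:car4-GO,W:wait | queues: N=0 E=1 S=0 W=1
Step 2 [NS]: N:empty,E:wait,S:empty,W:wait | queues: N=0 E=1 S=0 W=1
Step 3 [EW]: N:wait,E:car1-GO,S:wait,W:car3-GO | queues: N=0 E=0 S=0 W=0
Car 3 crosses at step 3

3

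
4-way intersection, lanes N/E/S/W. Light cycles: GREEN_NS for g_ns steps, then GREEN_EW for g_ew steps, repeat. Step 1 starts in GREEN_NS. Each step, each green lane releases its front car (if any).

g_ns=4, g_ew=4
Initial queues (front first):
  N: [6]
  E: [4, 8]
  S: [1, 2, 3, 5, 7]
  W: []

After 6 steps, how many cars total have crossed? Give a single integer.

Step 1 [NS]: N:car6-GO,E:wait,S:car1-GO,W:wait | queues: N=0 E=2 S=4 W=0
Step 2 [NS]: N:empty,E:wait,S:car2-GO,W:wait | queues: N=0 E=2 S=3 W=0
Step 3 [NS]: N:empty,E:wait,S:car3-GO,W:wait | queues: N=0 E=2 S=2 W=0
Step 4 [NS]: N:empty,E:wait,S:car5-GO,W:wait | queues: N=0 E=2 S=1 W=0
Step 5 [EW]: N:wait,E:car4-GO,S:wait,W:empty | queues: N=0 E=1 S=1 W=0
Step 6 [EW]: N:wait,E:car8-GO,S:wait,W:empty | queues: N=0 E=0 S=1 W=0
Cars crossed by step 6: 7

Answer: 7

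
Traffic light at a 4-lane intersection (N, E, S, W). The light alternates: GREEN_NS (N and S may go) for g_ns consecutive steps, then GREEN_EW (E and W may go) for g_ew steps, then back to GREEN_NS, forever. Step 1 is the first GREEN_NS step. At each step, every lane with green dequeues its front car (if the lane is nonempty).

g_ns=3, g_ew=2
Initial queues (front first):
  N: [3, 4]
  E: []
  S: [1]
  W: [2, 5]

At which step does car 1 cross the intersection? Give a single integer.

Step 1 [NS]: N:car3-GO,E:wait,S:car1-GO,W:wait | queues: N=1 E=0 S=0 W=2
Step 2 [NS]: N:car4-GO,E:wait,S:empty,W:wait | queues: N=0 E=0 S=0 W=2
Step 3 [NS]: N:empty,E:wait,S:empty,W:wait | queues: N=0 E=0 S=0 W=2
Step 4 [EW]: N:wait,E:empty,S:wait,W:car2-GO | queues: N=0 E=0 S=0 W=1
Step 5 [EW]: N:wait,E:empty,S:wait,W:car5-GO | queues: N=0 E=0 S=0 W=0
Car 1 crosses at step 1

1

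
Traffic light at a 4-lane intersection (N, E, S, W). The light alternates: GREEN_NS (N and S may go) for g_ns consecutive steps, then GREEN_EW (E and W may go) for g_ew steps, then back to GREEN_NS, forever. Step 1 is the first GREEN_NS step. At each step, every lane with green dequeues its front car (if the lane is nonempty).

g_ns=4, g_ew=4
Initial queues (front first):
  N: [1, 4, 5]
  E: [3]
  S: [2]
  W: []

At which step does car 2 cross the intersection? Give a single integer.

Step 1 [NS]: N:car1-GO,E:wait,S:car2-GO,W:wait | queues: N=2 E=1 S=0 W=0
Step 2 [NS]: N:car4-GO,E:wait,S:empty,W:wait | queues: N=1 E=1 S=0 W=0
Step 3 [NS]: N:car5-GO,E:wait,S:empty,W:wait | queues: N=0 E=1 S=0 W=0
Step 4 [NS]: N:empty,E:wait,S:empty,W:wait | queues: N=0 E=1 S=0 W=0
Step 5 [EW]: N:wait,E:car3-GO,S:wait,W:empty | queues: N=0 E=0 S=0 W=0
Car 2 crosses at step 1

1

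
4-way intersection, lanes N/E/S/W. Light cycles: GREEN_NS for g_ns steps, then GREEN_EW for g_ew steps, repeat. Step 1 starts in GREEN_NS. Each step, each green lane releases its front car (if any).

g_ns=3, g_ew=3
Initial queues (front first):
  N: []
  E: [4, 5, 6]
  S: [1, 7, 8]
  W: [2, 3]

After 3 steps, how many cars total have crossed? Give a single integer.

Answer: 3

Derivation:
Step 1 [NS]: N:empty,E:wait,S:car1-GO,W:wait | queues: N=0 E=3 S=2 W=2
Step 2 [NS]: N:empty,E:wait,S:car7-GO,W:wait | queues: N=0 E=3 S=1 W=2
Step 3 [NS]: N:empty,E:wait,S:car8-GO,W:wait | queues: N=0 E=3 S=0 W=2
Cars crossed by step 3: 3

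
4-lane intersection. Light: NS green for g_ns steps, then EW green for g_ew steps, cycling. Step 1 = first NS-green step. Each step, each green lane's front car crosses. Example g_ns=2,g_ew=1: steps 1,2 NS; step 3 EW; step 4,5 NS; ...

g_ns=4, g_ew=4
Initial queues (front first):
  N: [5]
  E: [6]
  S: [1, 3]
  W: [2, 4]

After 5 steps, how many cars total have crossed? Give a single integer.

Answer: 5

Derivation:
Step 1 [NS]: N:car5-GO,E:wait,S:car1-GO,W:wait | queues: N=0 E=1 S=1 W=2
Step 2 [NS]: N:empty,E:wait,S:car3-GO,W:wait | queues: N=0 E=1 S=0 W=2
Step 3 [NS]: N:empty,E:wait,S:empty,W:wait | queues: N=0 E=1 S=0 W=2
Step 4 [NS]: N:empty,E:wait,S:empty,W:wait | queues: N=0 E=1 S=0 W=2
Step 5 [EW]: N:wait,E:car6-GO,S:wait,W:car2-GO | queues: N=0 E=0 S=0 W=1
Cars crossed by step 5: 5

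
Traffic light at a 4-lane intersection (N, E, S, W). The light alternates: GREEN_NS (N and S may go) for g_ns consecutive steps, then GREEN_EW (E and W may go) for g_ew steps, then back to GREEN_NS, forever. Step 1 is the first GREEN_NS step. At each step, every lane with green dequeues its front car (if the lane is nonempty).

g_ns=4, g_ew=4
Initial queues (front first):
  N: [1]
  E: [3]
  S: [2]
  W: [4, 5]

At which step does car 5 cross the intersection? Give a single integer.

Step 1 [NS]: N:car1-GO,E:wait,S:car2-GO,W:wait | queues: N=0 E=1 S=0 W=2
Step 2 [NS]: N:empty,E:wait,S:empty,W:wait | queues: N=0 E=1 S=0 W=2
Step 3 [NS]: N:empty,E:wait,S:empty,W:wait | queues: N=0 E=1 S=0 W=2
Step 4 [NS]: N:empty,E:wait,S:empty,W:wait | queues: N=0 E=1 S=0 W=2
Step 5 [EW]: N:wait,E:car3-GO,S:wait,W:car4-GO | queues: N=0 E=0 S=0 W=1
Step 6 [EW]: N:wait,E:empty,S:wait,W:car5-GO | queues: N=0 E=0 S=0 W=0
Car 5 crosses at step 6

6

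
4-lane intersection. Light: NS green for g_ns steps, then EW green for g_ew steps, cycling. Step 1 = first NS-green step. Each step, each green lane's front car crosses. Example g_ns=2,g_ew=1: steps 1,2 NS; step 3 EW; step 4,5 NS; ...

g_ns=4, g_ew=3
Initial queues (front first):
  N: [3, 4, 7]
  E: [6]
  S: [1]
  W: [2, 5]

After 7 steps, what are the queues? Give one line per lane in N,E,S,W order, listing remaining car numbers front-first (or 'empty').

Step 1 [NS]: N:car3-GO,E:wait,S:car1-GO,W:wait | queues: N=2 E=1 S=0 W=2
Step 2 [NS]: N:car4-GO,E:wait,S:empty,W:wait | queues: N=1 E=1 S=0 W=2
Step 3 [NS]: N:car7-GO,E:wait,S:empty,W:wait | queues: N=0 E=1 S=0 W=2
Step 4 [NS]: N:empty,E:wait,S:empty,W:wait | queues: N=0 E=1 S=0 W=2
Step 5 [EW]: N:wait,E:car6-GO,S:wait,W:car2-GO | queues: N=0 E=0 S=0 W=1
Step 6 [EW]: N:wait,E:empty,S:wait,W:car5-GO | queues: N=0 E=0 S=0 W=0

N: empty
E: empty
S: empty
W: empty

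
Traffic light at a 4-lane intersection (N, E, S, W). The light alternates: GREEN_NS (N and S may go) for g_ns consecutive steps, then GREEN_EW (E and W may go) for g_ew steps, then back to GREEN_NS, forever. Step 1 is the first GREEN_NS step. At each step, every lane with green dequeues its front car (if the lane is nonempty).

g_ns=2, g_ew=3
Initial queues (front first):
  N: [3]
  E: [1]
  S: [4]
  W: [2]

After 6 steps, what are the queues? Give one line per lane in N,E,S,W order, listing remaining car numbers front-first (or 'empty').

Step 1 [NS]: N:car3-GO,E:wait,S:car4-GO,W:wait | queues: N=0 E=1 S=0 W=1
Step 2 [NS]: N:empty,E:wait,S:empty,W:wait | queues: N=0 E=1 S=0 W=1
Step 3 [EW]: N:wait,E:car1-GO,S:wait,W:car2-GO | queues: N=0 E=0 S=0 W=0

N: empty
E: empty
S: empty
W: empty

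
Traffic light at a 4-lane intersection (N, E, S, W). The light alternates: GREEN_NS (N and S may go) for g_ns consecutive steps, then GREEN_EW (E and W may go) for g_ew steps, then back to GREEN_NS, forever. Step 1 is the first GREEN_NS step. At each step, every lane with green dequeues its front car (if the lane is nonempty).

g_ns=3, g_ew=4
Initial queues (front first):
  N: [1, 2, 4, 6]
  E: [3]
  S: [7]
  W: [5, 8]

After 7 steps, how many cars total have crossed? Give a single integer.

Step 1 [NS]: N:car1-GO,E:wait,S:car7-GO,W:wait | queues: N=3 E=1 S=0 W=2
Step 2 [NS]: N:car2-GO,E:wait,S:empty,W:wait | queues: N=2 E=1 S=0 W=2
Step 3 [NS]: N:car4-GO,E:wait,S:empty,W:wait | queues: N=1 E=1 S=0 W=2
Step 4 [EW]: N:wait,E:car3-GO,S:wait,W:car5-GO | queues: N=1 E=0 S=0 W=1
Step 5 [EW]: N:wait,E:empty,S:wait,W:car8-GO | queues: N=1 E=0 S=0 W=0
Step 6 [EW]: N:wait,E:empty,S:wait,W:empty | queues: N=1 E=0 S=0 W=0
Step 7 [EW]: N:wait,E:empty,S:wait,W:empty | queues: N=1 E=0 S=0 W=0
Cars crossed by step 7: 7

Answer: 7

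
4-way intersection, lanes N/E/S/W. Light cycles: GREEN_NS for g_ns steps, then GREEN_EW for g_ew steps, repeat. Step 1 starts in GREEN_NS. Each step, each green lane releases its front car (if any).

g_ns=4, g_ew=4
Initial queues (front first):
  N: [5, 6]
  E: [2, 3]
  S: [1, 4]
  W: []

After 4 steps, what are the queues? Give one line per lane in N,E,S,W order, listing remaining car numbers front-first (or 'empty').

Step 1 [NS]: N:car5-GO,E:wait,S:car1-GO,W:wait | queues: N=1 E=2 S=1 W=0
Step 2 [NS]: N:car6-GO,E:wait,S:car4-GO,W:wait | queues: N=0 E=2 S=0 W=0
Step 3 [NS]: N:empty,E:wait,S:empty,W:wait | queues: N=0 E=2 S=0 W=0
Step 4 [NS]: N:empty,E:wait,S:empty,W:wait | queues: N=0 E=2 S=0 W=0

N: empty
E: 2 3
S: empty
W: empty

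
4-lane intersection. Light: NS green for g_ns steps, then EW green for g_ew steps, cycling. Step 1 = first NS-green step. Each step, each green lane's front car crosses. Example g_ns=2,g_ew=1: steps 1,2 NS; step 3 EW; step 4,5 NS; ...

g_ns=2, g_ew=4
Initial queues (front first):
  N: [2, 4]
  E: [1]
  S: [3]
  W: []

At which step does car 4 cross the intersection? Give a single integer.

Step 1 [NS]: N:car2-GO,E:wait,S:car3-GO,W:wait | queues: N=1 E=1 S=0 W=0
Step 2 [NS]: N:car4-GO,E:wait,S:empty,W:wait | queues: N=0 E=1 S=0 W=0
Step 3 [EW]: N:wait,E:car1-GO,S:wait,W:empty | queues: N=0 E=0 S=0 W=0
Car 4 crosses at step 2

2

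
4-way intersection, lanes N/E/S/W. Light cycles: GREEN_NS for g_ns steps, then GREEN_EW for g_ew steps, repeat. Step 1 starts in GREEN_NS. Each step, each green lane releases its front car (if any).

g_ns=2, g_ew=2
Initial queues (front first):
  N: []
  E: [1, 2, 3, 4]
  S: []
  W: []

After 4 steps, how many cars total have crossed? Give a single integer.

Step 1 [NS]: N:empty,E:wait,S:empty,W:wait | queues: N=0 E=4 S=0 W=0
Step 2 [NS]: N:empty,E:wait,S:empty,W:wait | queues: N=0 E=4 S=0 W=0
Step 3 [EW]: N:wait,E:car1-GO,S:wait,W:empty | queues: N=0 E=3 S=0 W=0
Step 4 [EW]: N:wait,E:car2-GO,S:wait,W:empty | queues: N=0 E=2 S=0 W=0
Cars crossed by step 4: 2

Answer: 2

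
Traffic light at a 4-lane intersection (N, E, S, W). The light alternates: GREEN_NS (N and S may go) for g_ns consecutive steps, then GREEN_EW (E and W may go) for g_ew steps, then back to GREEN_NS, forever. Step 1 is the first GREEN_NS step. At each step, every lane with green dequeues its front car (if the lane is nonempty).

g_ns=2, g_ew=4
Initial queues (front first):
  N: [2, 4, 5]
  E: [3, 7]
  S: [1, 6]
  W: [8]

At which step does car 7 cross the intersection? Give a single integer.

Step 1 [NS]: N:car2-GO,E:wait,S:car1-GO,W:wait | queues: N=2 E=2 S=1 W=1
Step 2 [NS]: N:car4-GO,E:wait,S:car6-GO,W:wait | queues: N=1 E=2 S=0 W=1
Step 3 [EW]: N:wait,E:car3-GO,S:wait,W:car8-GO | queues: N=1 E=1 S=0 W=0
Step 4 [EW]: N:wait,E:car7-GO,S:wait,W:empty | queues: N=1 E=0 S=0 W=0
Step 5 [EW]: N:wait,E:empty,S:wait,W:empty | queues: N=1 E=0 S=0 W=0
Step 6 [EW]: N:wait,E:empty,S:wait,W:empty | queues: N=1 E=0 S=0 W=0
Step 7 [NS]: N:car5-GO,E:wait,S:empty,W:wait | queues: N=0 E=0 S=0 W=0
Car 7 crosses at step 4

4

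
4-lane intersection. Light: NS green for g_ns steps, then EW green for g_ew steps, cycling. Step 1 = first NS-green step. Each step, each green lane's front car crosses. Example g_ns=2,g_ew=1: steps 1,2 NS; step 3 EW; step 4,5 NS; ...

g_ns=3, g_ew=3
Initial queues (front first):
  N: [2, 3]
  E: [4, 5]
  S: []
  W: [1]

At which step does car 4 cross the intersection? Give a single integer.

Step 1 [NS]: N:car2-GO,E:wait,S:empty,W:wait | queues: N=1 E=2 S=0 W=1
Step 2 [NS]: N:car3-GO,E:wait,S:empty,W:wait | queues: N=0 E=2 S=0 W=1
Step 3 [NS]: N:empty,E:wait,S:empty,W:wait | queues: N=0 E=2 S=0 W=1
Step 4 [EW]: N:wait,E:car4-GO,S:wait,W:car1-GO | queues: N=0 E=1 S=0 W=0
Step 5 [EW]: N:wait,E:car5-GO,S:wait,W:empty | queues: N=0 E=0 S=0 W=0
Car 4 crosses at step 4

4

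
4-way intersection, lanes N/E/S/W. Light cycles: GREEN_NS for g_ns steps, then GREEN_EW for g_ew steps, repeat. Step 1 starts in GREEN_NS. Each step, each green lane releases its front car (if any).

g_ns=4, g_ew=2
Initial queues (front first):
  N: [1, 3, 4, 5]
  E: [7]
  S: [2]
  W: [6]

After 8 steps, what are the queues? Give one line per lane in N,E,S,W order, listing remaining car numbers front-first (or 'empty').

Step 1 [NS]: N:car1-GO,E:wait,S:car2-GO,W:wait | queues: N=3 E=1 S=0 W=1
Step 2 [NS]: N:car3-GO,E:wait,S:empty,W:wait | queues: N=2 E=1 S=0 W=1
Step 3 [NS]: N:car4-GO,E:wait,S:empty,W:wait | queues: N=1 E=1 S=0 W=1
Step 4 [NS]: N:car5-GO,E:wait,S:empty,W:wait | queues: N=0 E=1 S=0 W=1
Step 5 [EW]: N:wait,E:car7-GO,S:wait,W:car6-GO | queues: N=0 E=0 S=0 W=0

N: empty
E: empty
S: empty
W: empty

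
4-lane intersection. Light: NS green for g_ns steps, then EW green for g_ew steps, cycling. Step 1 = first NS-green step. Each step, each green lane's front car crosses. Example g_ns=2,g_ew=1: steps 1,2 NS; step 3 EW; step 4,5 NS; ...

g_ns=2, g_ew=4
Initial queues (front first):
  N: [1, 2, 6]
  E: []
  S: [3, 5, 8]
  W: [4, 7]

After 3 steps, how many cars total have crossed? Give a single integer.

Step 1 [NS]: N:car1-GO,E:wait,S:car3-GO,W:wait | queues: N=2 E=0 S=2 W=2
Step 2 [NS]: N:car2-GO,E:wait,S:car5-GO,W:wait | queues: N=1 E=0 S=1 W=2
Step 3 [EW]: N:wait,E:empty,S:wait,W:car4-GO | queues: N=1 E=0 S=1 W=1
Cars crossed by step 3: 5

Answer: 5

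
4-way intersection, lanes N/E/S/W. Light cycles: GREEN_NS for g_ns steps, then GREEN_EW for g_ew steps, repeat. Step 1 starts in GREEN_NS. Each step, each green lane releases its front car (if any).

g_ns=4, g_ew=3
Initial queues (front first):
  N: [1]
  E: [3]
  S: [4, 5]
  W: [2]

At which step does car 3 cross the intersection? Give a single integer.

Step 1 [NS]: N:car1-GO,E:wait,S:car4-GO,W:wait | queues: N=0 E=1 S=1 W=1
Step 2 [NS]: N:empty,E:wait,S:car5-GO,W:wait | queues: N=0 E=1 S=0 W=1
Step 3 [NS]: N:empty,E:wait,S:empty,W:wait | queues: N=0 E=1 S=0 W=1
Step 4 [NS]: N:empty,E:wait,S:empty,W:wait | queues: N=0 E=1 S=0 W=1
Step 5 [EW]: N:wait,E:car3-GO,S:wait,W:car2-GO | queues: N=0 E=0 S=0 W=0
Car 3 crosses at step 5

5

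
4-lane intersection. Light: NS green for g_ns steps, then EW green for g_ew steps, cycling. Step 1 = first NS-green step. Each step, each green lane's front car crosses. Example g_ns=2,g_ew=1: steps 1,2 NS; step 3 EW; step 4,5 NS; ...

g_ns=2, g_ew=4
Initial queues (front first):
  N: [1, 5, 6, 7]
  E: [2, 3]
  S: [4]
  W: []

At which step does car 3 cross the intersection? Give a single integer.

Step 1 [NS]: N:car1-GO,E:wait,S:car4-GO,W:wait | queues: N=3 E=2 S=0 W=0
Step 2 [NS]: N:car5-GO,E:wait,S:empty,W:wait | queues: N=2 E=2 S=0 W=0
Step 3 [EW]: N:wait,E:car2-GO,S:wait,W:empty | queues: N=2 E=1 S=0 W=0
Step 4 [EW]: N:wait,E:car3-GO,S:wait,W:empty | queues: N=2 E=0 S=0 W=0
Step 5 [EW]: N:wait,E:empty,S:wait,W:empty | queues: N=2 E=0 S=0 W=0
Step 6 [EW]: N:wait,E:empty,S:wait,W:empty | queues: N=2 E=0 S=0 W=0
Step 7 [NS]: N:car6-GO,E:wait,S:empty,W:wait | queues: N=1 E=0 S=0 W=0
Step 8 [NS]: N:car7-GO,E:wait,S:empty,W:wait | queues: N=0 E=0 S=0 W=0
Car 3 crosses at step 4

4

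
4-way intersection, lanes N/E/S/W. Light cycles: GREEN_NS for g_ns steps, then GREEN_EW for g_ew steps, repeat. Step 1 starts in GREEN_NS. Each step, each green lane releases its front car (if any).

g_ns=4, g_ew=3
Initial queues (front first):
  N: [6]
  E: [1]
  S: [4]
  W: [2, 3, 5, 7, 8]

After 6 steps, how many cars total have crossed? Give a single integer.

Answer: 5

Derivation:
Step 1 [NS]: N:car6-GO,E:wait,S:car4-GO,W:wait | queues: N=0 E=1 S=0 W=5
Step 2 [NS]: N:empty,E:wait,S:empty,W:wait | queues: N=0 E=1 S=0 W=5
Step 3 [NS]: N:empty,E:wait,S:empty,W:wait | queues: N=0 E=1 S=0 W=5
Step 4 [NS]: N:empty,E:wait,S:empty,W:wait | queues: N=0 E=1 S=0 W=5
Step 5 [EW]: N:wait,E:car1-GO,S:wait,W:car2-GO | queues: N=0 E=0 S=0 W=4
Step 6 [EW]: N:wait,E:empty,S:wait,W:car3-GO | queues: N=0 E=0 S=0 W=3
Cars crossed by step 6: 5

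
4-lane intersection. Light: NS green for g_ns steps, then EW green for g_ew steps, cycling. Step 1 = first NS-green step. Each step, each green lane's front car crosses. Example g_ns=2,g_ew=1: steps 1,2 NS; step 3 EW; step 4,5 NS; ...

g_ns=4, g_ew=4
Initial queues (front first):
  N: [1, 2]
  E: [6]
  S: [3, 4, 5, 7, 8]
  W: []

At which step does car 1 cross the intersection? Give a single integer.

Step 1 [NS]: N:car1-GO,E:wait,S:car3-GO,W:wait | queues: N=1 E=1 S=4 W=0
Step 2 [NS]: N:car2-GO,E:wait,S:car4-GO,W:wait | queues: N=0 E=1 S=3 W=0
Step 3 [NS]: N:empty,E:wait,S:car5-GO,W:wait | queues: N=0 E=1 S=2 W=0
Step 4 [NS]: N:empty,E:wait,S:car7-GO,W:wait | queues: N=0 E=1 S=1 W=0
Step 5 [EW]: N:wait,E:car6-GO,S:wait,W:empty | queues: N=0 E=0 S=1 W=0
Step 6 [EW]: N:wait,E:empty,S:wait,W:empty | queues: N=0 E=0 S=1 W=0
Step 7 [EW]: N:wait,E:empty,S:wait,W:empty | queues: N=0 E=0 S=1 W=0
Step 8 [EW]: N:wait,E:empty,S:wait,W:empty | queues: N=0 E=0 S=1 W=0
Step 9 [NS]: N:empty,E:wait,S:car8-GO,W:wait | queues: N=0 E=0 S=0 W=0
Car 1 crosses at step 1

1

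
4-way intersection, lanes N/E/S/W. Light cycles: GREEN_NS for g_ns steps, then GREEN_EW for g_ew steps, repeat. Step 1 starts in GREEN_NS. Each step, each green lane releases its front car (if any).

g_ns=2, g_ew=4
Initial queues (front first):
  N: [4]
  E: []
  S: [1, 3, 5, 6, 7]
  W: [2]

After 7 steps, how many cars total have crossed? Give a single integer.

Step 1 [NS]: N:car4-GO,E:wait,S:car1-GO,W:wait | queues: N=0 E=0 S=4 W=1
Step 2 [NS]: N:empty,E:wait,S:car3-GO,W:wait | queues: N=0 E=0 S=3 W=1
Step 3 [EW]: N:wait,E:empty,S:wait,W:car2-GO | queues: N=0 E=0 S=3 W=0
Step 4 [EW]: N:wait,E:empty,S:wait,W:empty | queues: N=0 E=0 S=3 W=0
Step 5 [EW]: N:wait,E:empty,S:wait,W:empty | queues: N=0 E=0 S=3 W=0
Step 6 [EW]: N:wait,E:empty,S:wait,W:empty | queues: N=0 E=0 S=3 W=0
Step 7 [NS]: N:empty,E:wait,S:car5-GO,W:wait | queues: N=0 E=0 S=2 W=0
Cars crossed by step 7: 5

Answer: 5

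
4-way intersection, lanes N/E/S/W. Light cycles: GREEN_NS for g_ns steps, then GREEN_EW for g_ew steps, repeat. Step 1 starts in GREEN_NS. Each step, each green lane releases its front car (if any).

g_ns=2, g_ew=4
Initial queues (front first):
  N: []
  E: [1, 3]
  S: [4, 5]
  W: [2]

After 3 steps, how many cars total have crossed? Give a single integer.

Step 1 [NS]: N:empty,E:wait,S:car4-GO,W:wait | queues: N=0 E=2 S=1 W=1
Step 2 [NS]: N:empty,E:wait,S:car5-GO,W:wait | queues: N=0 E=2 S=0 W=1
Step 3 [EW]: N:wait,E:car1-GO,S:wait,W:car2-GO | queues: N=0 E=1 S=0 W=0
Cars crossed by step 3: 4

Answer: 4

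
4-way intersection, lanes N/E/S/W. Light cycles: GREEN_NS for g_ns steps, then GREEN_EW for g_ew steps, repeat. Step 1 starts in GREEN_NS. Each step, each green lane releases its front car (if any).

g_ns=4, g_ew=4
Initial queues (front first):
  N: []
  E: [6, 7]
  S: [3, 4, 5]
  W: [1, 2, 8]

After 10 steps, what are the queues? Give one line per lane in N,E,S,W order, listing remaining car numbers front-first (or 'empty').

Step 1 [NS]: N:empty,E:wait,S:car3-GO,W:wait | queues: N=0 E=2 S=2 W=3
Step 2 [NS]: N:empty,E:wait,S:car4-GO,W:wait | queues: N=0 E=2 S=1 W=3
Step 3 [NS]: N:empty,E:wait,S:car5-GO,W:wait | queues: N=0 E=2 S=0 W=3
Step 4 [NS]: N:empty,E:wait,S:empty,W:wait | queues: N=0 E=2 S=0 W=3
Step 5 [EW]: N:wait,E:car6-GO,S:wait,W:car1-GO | queues: N=0 E=1 S=0 W=2
Step 6 [EW]: N:wait,E:car7-GO,S:wait,W:car2-GO | queues: N=0 E=0 S=0 W=1
Step 7 [EW]: N:wait,E:empty,S:wait,W:car8-GO | queues: N=0 E=0 S=0 W=0

N: empty
E: empty
S: empty
W: empty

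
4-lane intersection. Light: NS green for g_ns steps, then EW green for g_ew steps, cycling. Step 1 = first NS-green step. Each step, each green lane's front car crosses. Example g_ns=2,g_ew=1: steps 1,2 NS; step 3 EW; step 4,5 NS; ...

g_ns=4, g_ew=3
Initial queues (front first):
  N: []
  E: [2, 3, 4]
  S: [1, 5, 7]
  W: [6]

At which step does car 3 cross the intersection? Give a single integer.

Step 1 [NS]: N:empty,E:wait,S:car1-GO,W:wait | queues: N=0 E=3 S=2 W=1
Step 2 [NS]: N:empty,E:wait,S:car5-GO,W:wait | queues: N=0 E=3 S=1 W=1
Step 3 [NS]: N:empty,E:wait,S:car7-GO,W:wait | queues: N=0 E=3 S=0 W=1
Step 4 [NS]: N:empty,E:wait,S:empty,W:wait | queues: N=0 E=3 S=0 W=1
Step 5 [EW]: N:wait,E:car2-GO,S:wait,W:car6-GO | queues: N=0 E=2 S=0 W=0
Step 6 [EW]: N:wait,E:car3-GO,S:wait,W:empty | queues: N=0 E=1 S=0 W=0
Step 7 [EW]: N:wait,E:car4-GO,S:wait,W:empty | queues: N=0 E=0 S=0 W=0
Car 3 crosses at step 6

6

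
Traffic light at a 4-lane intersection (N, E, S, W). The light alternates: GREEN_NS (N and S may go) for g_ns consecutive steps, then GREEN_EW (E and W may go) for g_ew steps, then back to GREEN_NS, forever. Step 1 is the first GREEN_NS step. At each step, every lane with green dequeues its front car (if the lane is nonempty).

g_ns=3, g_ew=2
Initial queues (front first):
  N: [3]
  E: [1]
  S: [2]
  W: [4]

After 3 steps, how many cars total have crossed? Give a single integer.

Step 1 [NS]: N:car3-GO,E:wait,S:car2-GO,W:wait | queues: N=0 E=1 S=0 W=1
Step 2 [NS]: N:empty,E:wait,S:empty,W:wait | queues: N=0 E=1 S=0 W=1
Step 3 [NS]: N:empty,E:wait,S:empty,W:wait | queues: N=0 E=1 S=0 W=1
Cars crossed by step 3: 2

Answer: 2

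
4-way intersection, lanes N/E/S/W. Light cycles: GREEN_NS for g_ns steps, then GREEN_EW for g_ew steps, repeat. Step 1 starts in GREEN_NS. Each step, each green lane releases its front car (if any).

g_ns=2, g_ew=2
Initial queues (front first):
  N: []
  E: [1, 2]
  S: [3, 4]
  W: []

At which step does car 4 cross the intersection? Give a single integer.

Step 1 [NS]: N:empty,E:wait,S:car3-GO,W:wait | queues: N=0 E=2 S=1 W=0
Step 2 [NS]: N:empty,E:wait,S:car4-GO,W:wait | queues: N=0 E=2 S=0 W=0
Step 3 [EW]: N:wait,E:car1-GO,S:wait,W:empty | queues: N=0 E=1 S=0 W=0
Step 4 [EW]: N:wait,E:car2-GO,S:wait,W:empty | queues: N=0 E=0 S=0 W=0
Car 4 crosses at step 2

2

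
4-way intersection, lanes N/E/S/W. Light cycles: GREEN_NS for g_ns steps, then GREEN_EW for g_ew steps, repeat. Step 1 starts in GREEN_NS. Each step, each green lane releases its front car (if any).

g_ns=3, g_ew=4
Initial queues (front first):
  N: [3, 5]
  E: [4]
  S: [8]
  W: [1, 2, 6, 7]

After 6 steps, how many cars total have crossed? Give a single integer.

Answer: 7

Derivation:
Step 1 [NS]: N:car3-GO,E:wait,S:car8-GO,W:wait | queues: N=1 E=1 S=0 W=4
Step 2 [NS]: N:car5-GO,E:wait,S:empty,W:wait | queues: N=0 E=1 S=0 W=4
Step 3 [NS]: N:empty,E:wait,S:empty,W:wait | queues: N=0 E=1 S=0 W=4
Step 4 [EW]: N:wait,E:car4-GO,S:wait,W:car1-GO | queues: N=0 E=0 S=0 W=3
Step 5 [EW]: N:wait,E:empty,S:wait,W:car2-GO | queues: N=0 E=0 S=0 W=2
Step 6 [EW]: N:wait,E:empty,S:wait,W:car6-GO | queues: N=0 E=0 S=0 W=1
Cars crossed by step 6: 7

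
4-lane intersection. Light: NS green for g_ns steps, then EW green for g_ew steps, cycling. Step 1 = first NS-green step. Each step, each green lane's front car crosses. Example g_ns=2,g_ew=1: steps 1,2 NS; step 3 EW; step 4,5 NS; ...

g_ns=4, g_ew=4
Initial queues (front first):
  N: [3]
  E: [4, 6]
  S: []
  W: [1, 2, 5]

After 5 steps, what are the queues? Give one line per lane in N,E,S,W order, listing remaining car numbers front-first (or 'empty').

Step 1 [NS]: N:car3-GO,E:wait,S:empty,W:wait | queues: N=0 E=2 S=0 W=3
Step 2 [NS]: N:empty,E:wait,S:empty,W:wait | queues: N=0 E=2 S=0 W=3
Step 3 [NS]: N:empty,E:wait,S:empty,W:wait | queues: N=0 E=2 S=0 W=3
Step 4 [NS]: N:empty,E:wait,S:empty,W:wait | queues: N=0 E=2 S=0 W=3
Step 5 [EW]: N:wait,E:car4-GO,S:wait,W:car1-GO | queues: N=0 E=1 S=0 W=2

N: empty
E: 6
S: empty
W: 2 5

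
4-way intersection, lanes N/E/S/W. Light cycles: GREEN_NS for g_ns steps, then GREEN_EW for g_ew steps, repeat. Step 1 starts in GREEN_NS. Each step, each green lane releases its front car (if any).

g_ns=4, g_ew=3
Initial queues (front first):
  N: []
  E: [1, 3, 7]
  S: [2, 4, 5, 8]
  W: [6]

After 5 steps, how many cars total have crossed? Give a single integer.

Step 1 [NS]: N:empty,E:wait,S:car2-GO,W:wait | queues: N=0 E=3 S=3 W=1
Step 2 [NS]: N:empty,E:wait,S:car4-GO,W:wait | queues: N=0 E=3 S=2 W=1
Step 3 [NS]: N:empty,E:wait,S:car5-GO,W:wait | queues: N=0 E=3 S=1 W=1
Step 4 [NS]: N:empty,E:wait,S:car8-GO,W:wait | queues: N=0 E=3 S=0 W=1
Step 5 [EW]: N:wait,E:car1-GO,S:wait,W:car6-GO | queues: N=0 E=2 S=0 W=0
Cars crossed by step 5: 6

Answer: 6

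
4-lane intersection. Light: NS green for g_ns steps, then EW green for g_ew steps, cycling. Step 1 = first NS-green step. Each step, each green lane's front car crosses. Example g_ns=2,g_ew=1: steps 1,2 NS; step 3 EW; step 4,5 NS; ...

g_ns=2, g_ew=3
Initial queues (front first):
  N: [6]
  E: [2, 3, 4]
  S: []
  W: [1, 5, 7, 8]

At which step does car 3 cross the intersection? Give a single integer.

Step 1 [NS]: N:car6-GO,E:wait,S:empty,W:wait | queues: N=0 E=3 S=0 W=4
Step 2 [NS]: N:empty,E:wait,S:empty,W:wait | queues: N=0 E=3 S=0 W=4
Step 3 [EW]: N:wait,E:car2-GO,S:wait,W:car1-GO | queues: N=0 E=2 S=0 W=3
Step 4 [EW]: N:wait,E:car3-GO,S:wait,W:car5-GO | queues: N=0 E=1 S=0 W=2
Step 5 [EW]: N:wait,E:car4-GO,S:wait,W:car7-GO | queues: N=0 E=0 S=0 W=1
Step 6 [NS]: N:empty,E:wait,S:empty,W:wait | queues: N=0 E=0 S=0 W=1
Step 7 [NS]: N:empty,E:wait,S:empty,W:wait | queues: N=0 E=0 S=0 W=1
Step 8 [EW]: N:wait,E:empty,S:wait,W:car8-GO | queues: N=0 E=0 S=0 W=0
Car 3 crosses at step 4

4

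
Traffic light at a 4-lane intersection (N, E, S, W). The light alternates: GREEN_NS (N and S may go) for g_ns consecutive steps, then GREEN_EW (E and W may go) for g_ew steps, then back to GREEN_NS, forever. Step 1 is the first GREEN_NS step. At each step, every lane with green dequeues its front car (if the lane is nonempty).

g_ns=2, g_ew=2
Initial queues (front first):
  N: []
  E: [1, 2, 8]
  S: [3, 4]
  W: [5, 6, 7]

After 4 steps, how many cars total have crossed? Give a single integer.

Step 1 [NS]: N:empty,E:wait,S:car3-GO,W:wait | queues: N=0 E=3 S=1 W=3
Step 2 [NS]: N:empty,E:wait,S:car4-GO,W:wait | queues: N=0 E=3 S=0 W=3
Step 3 [EW]: N:wait,E:car1-GO,S:wait,W:car5-GO | queues: N=0 E=2 S=0 W=2
Step 4 [EW]: N:wait,E:car2-GO,S:wait,W:car6-GO | queues: N=0 E=1 S=0 W=1
Cars crossed by step 4: 6

Answer: 6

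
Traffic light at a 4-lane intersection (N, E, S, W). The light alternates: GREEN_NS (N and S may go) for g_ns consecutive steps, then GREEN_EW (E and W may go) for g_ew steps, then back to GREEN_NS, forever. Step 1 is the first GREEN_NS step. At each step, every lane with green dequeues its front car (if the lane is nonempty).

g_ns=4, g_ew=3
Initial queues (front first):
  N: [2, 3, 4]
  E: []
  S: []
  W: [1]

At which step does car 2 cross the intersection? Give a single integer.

Step 1 [NS]: N:car2-GO,E:wait,S:empty,W:wait | queues: N=2 E=0 S=0 W=1
Step 2 [NS]: N:car3-GO,E:wait,S:empty,W:wait | queues: N=1 E=0 S=0 W=1
Step 3 [NS]: N:car4-GO,E:wait,S:empty,W:wait | queues: N=0 E=0 S=0 W=1
Step 4 [NS]: N:empty,E:wait,S:empty,W:wait | queues: N=0 E=0 S=0 W=1
Step 5 [EW]: N:wait,E:empty,S:wait,W:car1-GO | queues: N=0 E=0 S=0 W=0
Car 2 crosses at step 1

1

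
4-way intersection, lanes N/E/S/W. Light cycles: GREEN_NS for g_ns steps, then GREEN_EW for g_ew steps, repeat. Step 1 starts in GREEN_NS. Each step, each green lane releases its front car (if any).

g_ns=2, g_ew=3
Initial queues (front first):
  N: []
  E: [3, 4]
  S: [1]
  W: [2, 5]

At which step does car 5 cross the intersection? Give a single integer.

Step 1 [NS]: N:empty,E:wait,S:car1-GO,W:wait | queues: N=0 E=2 S=0 W=2
Step 2 [NS]: N:empty,E:wait,S:empty,W:wait | queues: N=0 E=2 S=0 W=2
Step 3 [EW]: N:wait,E:car3-GO,S:wait,W:car2-GO | queues: N=0 E=1 S=0 W=1
Step 4 [EW]: N:wait,E:car4-GO,S:wait,W:car5-GO | queues: N=0 E=0 S=0 W=0
Car 5 crosses at step 4

4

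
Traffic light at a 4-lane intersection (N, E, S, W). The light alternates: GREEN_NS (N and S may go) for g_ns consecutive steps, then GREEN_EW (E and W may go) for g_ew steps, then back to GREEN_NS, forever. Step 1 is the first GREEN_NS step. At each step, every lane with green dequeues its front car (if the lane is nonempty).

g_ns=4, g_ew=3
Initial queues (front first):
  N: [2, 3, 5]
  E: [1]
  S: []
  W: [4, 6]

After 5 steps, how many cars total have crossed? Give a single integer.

Answer: 5

Derivation:
Step 1 [NS]: N:car2-GO,E:wait,S:empty,W:wait | queues: N=2 E=1 S=0 W=2
Step 2 [NS]: N:car3-GO,E:wait,S:empty,W:wait | queues: N=1 E=1 S=0 W=2
Step 3 [NS]: N:car5-GO,E:wait,S:empty,W:wait | queues: N=0 E=1 S=0 W=2
Step 4 [NS]: N:empty,E:wait,S:empty,W:wait | queues: N=0 E=1 S=0 W=2
Step 5 [EW]: N:wait,E:car1-GO,S:wait,W:car4-GO | queues: N=0 E=0 S=0 W=1
Cars crossed by step 5: 5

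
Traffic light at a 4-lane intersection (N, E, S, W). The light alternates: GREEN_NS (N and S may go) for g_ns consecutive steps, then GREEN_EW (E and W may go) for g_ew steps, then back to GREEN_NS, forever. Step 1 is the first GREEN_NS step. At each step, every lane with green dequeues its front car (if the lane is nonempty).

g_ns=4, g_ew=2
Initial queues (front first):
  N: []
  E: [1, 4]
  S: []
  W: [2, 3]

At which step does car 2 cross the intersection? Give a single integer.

Step 1 [NS]: N:empty,E:wait,S:empty,W:wait | queues: N=0 E=2 S=0 W=2
Step 2 [NS]: N:empty,E:wait,S:empty,W:wait | queues: N=0 E=2 S=0 W=2
Step 3 [NS]: N:empty,E:wait,S:empty,W:wait | queues: N=0 E=2 S=0 W=2
Step 4 [NS]: N:empty,E:wait,S:empty,W:wait | queues: N=0 E=2 S=0 W=2
Step 5 [EW]: N:wait,E:car1-GO,S:wait,W:car2-GO | queues: N=0 E=1 S=0 W=1
Step 6 [EW]: N:wait,E:car4-GO,S:wait,W:car3-GO | queues: N=0 E=0 S=0 W=0
Car 2 crosses at step 5

5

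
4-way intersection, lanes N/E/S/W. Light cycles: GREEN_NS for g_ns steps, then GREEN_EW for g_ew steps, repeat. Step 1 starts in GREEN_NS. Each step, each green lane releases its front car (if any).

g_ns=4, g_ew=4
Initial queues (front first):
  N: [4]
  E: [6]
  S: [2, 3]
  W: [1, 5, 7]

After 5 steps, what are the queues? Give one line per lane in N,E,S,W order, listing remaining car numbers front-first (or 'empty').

Step 1 [NS]: N:car4-GO,E:wait,S:car2-GO,W:wait | queues: N=0 E=1 S=1 W=3
Step 2 [NS]: N:empty,E:wait,S:car3-GO,W:wait | queues: N=0 E=1 S=0 W=3
Step 3 [NS]: N:empty,E:wait,S:empty,W:wait | queues: N=0 E=1 S=0 W=3
Step 4 [NS]: N:empty,E:wait,S:empty,W:wait | queues: N=0 E=1 S=0 W=3
Step 5 [EW]: N:wait,E:car6-GO,S:wait,W:car1-GO | queues: N=0 E=0 S=0 W=2

N: empty
E: empty
S: empty
W: 5 7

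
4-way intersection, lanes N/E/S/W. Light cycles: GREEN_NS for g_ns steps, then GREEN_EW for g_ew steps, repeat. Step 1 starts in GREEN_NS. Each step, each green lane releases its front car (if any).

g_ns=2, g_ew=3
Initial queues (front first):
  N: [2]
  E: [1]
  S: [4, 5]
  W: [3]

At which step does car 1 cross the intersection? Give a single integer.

Step 1 [NS]: N:car2-GO,E:wait,S:car4-GO,W:wait | queues: N=0 E=1 S=1 W=1
Step 2 [NS]: N:empty,E:wait,S:car5-GO,W:wait | queues: N=0 E=1 S=0 W=1
Step 3 [EW]: N:wait,E:car1-GO,S:wait,W:car3-GO | queues: N=0 E=0 S=0 W=0
Car 1 crosses at step 3

3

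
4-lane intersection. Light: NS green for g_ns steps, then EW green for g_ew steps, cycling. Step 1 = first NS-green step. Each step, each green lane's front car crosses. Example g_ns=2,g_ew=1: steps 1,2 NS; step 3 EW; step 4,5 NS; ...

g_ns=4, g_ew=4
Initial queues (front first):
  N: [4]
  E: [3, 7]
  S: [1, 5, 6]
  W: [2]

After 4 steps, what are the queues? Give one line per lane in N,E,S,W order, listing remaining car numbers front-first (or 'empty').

Step 1 [NS]: N:car4-GO,E:wait,S:car1-GO,W:wait | queues: N=0 E=2 S=2 W=1
Step 2 [NS]: N:empty,E:wait,S:car5-GO,W:wait | queues: N=0 E=2 S=1 W=1
Step 3 [NS]: N:empty,E:wait,S:car6-GO,W:wait | queues: N=0 E=2 S=0 W=1
Step 4 [NS]: N:empty,E:wait,S:empty,W:wait | queues: N=0 E=2 S=0 W=1

N: empty
E: 3 7
S: empty
W: 2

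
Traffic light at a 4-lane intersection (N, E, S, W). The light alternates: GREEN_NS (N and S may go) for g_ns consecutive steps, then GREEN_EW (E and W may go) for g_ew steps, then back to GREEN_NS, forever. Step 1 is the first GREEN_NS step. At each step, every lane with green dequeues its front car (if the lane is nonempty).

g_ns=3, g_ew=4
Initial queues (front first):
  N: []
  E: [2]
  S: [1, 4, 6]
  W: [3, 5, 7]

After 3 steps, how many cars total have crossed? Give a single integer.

Answer: 3

Derivation:
Step 1 [NS]: N:empty,E:wait,S:car1-GO,W:wait | queues: N=0 E=1 S=2 W=3
Step 2 [NS]: N:empty,E:wait,S:car4-GO,W:wait | queues: N=0 E=1 S=1 W=3
Step 3 [NS]: N:empty,E:wait,S:car6-GO,W:wait | queues: N=0 E=1 S=0 W=3
Cars crossed by step 3: 3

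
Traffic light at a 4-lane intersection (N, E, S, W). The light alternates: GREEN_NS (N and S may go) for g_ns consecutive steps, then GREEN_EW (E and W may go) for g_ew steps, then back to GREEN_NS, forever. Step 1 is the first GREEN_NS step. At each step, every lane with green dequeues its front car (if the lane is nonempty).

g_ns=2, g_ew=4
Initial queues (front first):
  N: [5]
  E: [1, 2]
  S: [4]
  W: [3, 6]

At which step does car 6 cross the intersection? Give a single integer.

Step 1 [NS]: N:car5-GO,E:wait,S:car4-GO,W:wait | queues: N=0 E=2 S=0 W=2
Step 2 [NS]: N:empty,E:wait,S:empty,W:wait | queues: N=0 E=2 S=0 W=2
Step 3 [EW]: N:wait,E:car1-GO,S:wait,W:car3-GO | queues: N=0 E=1 S=0 W=1
Step 4 [EW]: N:wait,E:car2-GO,S:wait,W:car6-GO | queues: N=0 E=0 S=0 W=0
Car 6 crosses at step 4

4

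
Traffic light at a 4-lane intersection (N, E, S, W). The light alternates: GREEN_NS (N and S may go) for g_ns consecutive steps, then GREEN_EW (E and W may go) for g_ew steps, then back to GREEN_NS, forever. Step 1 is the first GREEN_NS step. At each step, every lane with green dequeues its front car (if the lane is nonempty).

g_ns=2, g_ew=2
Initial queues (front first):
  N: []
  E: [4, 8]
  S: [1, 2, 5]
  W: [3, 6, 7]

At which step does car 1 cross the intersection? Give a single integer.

Step 1 [NS]: N:empty,E:wait,S:car1-GO,W:wait | queues: N=0 E=2 S=2 W=3
Step 2 [NS]: N:empty,E:wait,S:car2-GO,W:wait | queues: N=0 E=2 S=1 W=3
Step 3 [EW]: N:wait,E:car4-GO,S:wait,W:car3-GO | queues: N=0 E=1 S=1 W=2
Step 4 [EW]: N:wait,E:car8-GO,S:wait,W:car6-GO | queues: N=0 E=0 S=1 W=1
Step 5 [NS]: N:empty,E:wait,S:car5-GO,W:wait | queues: N=0 E=0 S=0 W=1
Step 6 [NS]: N:empty,E:wait,S:empty,W:wait | queues: N=0 E=0 S=0 W=1
Step 7 [EW]: N:wait,E:empty,S:wait,W:car7-GO | queues: N=0 E=0 S=0 W=0
Car 1 crosses at step 1

1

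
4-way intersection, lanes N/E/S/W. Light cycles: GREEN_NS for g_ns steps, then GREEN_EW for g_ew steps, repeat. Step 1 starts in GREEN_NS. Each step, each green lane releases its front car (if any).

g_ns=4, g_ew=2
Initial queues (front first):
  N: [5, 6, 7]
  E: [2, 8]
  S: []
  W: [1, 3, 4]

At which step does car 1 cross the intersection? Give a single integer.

Step 1 [NS]: N:car5-GO,E:wait,S:empty,W:wait | queues: N=2 E=2 S=0 W=3
Step 2 [NS]: N:car6-GO,E:wait,S:empty,W:wait | queues: N=1 E=2 S=0 W=3
Step 3 [NS]: N:car7-GO,E:wait,S:empty,W:wait | queues: N=0 E=2 S=0 W=3
Step 4 [NS]: N:empty,E:wait,S:empty,W:wait | queues: N=0 E=2 S=0 W=3
Step 5 [EW]: N:wait,E:car2-GO,S:wait,W:car1-GO | queues: N=0 E=1 S=0 W=2
Step 6 [EW]: N:wait,E:car8-GO,S:wait,W:car3-GO | queues: N=0 E=0 S=0 W=1
Step 7 [NS]: N:empty,E:wait,S:empty,W:wait | queues: N=0 E=0 S=0 W=1
Step 8 [NS]: N:empty,E:wait,S:empty,W:wait | queues: N=0 E=0 S=0 W=1
Step 9 [NS]: N:empty,E:wait,S:empty,W:wait | queues: N=0 E=0 S=0 W=1
Step 10 [NS]: N:empty,E:wait,S:empty,W:wait | queues: N=0 E=0 S=0 W=1
Step 11 [EW]: N:wait,E:empty,S:wait,W:car4-GO | queues: N=0 E=0 S=0 W=0
Car 1 crosses at step 5

5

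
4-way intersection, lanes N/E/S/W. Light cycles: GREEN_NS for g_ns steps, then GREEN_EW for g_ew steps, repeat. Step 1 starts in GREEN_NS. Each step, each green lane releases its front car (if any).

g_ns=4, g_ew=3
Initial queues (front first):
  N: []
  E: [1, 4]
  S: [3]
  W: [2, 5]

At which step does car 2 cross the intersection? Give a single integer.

Step 1 [NS]: N:empty,E:wait,S:car3-GO,W:wait | queues: N=0 E=2 S=0 W=2
Step 2 [NS]: N:empty,E:wait,S:empty,W:wait | queues: N=0 E=2 S=0 W=2
Step 3 [NS]: N:empty,E:wait,S:empty,W:wait | queues: N=0 E=2 S=0 W=2
Step 4 [NS]: N:empty,E:wait,S:empty,W:wait | queues: N=0 E=2 S=0 W=2
Step 5 [EW]: N:wait,E:car1-GO,S:wait,W:car2-GO | queues: N=0 E=1 S=0 W=1
Step 6 [EW]: N:wait,E:car4-GO,S:wait,W:car5-GO | queues: N=0 E=0 S=0 W=0
Car 2 crosses at step 5

5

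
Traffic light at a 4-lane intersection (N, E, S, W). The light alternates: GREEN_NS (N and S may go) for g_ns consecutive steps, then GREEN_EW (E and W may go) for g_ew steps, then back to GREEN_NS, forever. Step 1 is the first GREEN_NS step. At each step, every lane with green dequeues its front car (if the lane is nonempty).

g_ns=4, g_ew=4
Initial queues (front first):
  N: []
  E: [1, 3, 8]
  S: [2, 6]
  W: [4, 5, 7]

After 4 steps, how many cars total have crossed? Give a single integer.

Step 1 [NS]: N:empty,E:wait,S:car2-GO,W:wait | queues: N=0 E=3 S=1 W=3
Step 2 [NS]: N:empty,E:wait,S:car6-GO,W:wait | queues: N=0 E=3 S=0 W=3
Step 3 [NS]: N:empty,E:wait,S:empty,W:wait | queues: N=0 E=3 S=0 W=3
Step 4 [NS]: N:empty,E:wait,S:empty,W:wait | queues: N=0 E=3 S=0 W=3
Cars crossed by step 4: 2

Answer: 2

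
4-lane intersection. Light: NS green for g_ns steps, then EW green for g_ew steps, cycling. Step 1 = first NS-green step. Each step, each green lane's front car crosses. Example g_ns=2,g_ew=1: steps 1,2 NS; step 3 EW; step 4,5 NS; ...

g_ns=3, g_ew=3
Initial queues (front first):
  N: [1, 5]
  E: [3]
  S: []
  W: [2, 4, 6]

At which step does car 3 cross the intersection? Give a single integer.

Step 1 [NS]: N:car1-GO,E:wait,S:empty,W:wait | queues: N=1 E=1 S=0 W=3
Step 2 [NS]: N:car5-GO,E:wait,S:empty,W:wait | queues: N=0 E=1 S=0 W=3
Step 3 [NS]: N:empty,E:wait,S:empty,W:wait | queues: N=0 E=1 S=0 W=3
Step 4 [EW]: N:wait,E:car3-GO,S:wait,W:car2-GO | queues: N=0 E=0 S=0 W=2
Step 5 [EW]: N:wait,E:empty,S:wait,W:car4-GO | queues: N=0 E=0 S=0 W=1
Step 6 [EW]: N:wait,E:empty,S:wait,W:car6-GO | queues: N=0 E=0 S=0 W=0
Car 3 crosses at step 4

4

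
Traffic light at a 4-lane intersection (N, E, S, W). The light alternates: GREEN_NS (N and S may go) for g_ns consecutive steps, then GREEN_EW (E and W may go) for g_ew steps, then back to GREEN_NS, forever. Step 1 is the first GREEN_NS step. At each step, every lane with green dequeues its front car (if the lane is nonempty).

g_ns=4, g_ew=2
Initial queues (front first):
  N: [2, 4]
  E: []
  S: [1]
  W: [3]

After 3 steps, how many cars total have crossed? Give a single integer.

Answer: 3

Derivation:
Step 1 [NS]: N:car2-GO,E:wait,S:car1-GO,W:wait | queues: N=1 E=0 S=0 W=1
Step 2 [NS]: N:car4-GO,E:wait,S:empty,W:wait | queues: N=0 E=0 S=0 W=1
Step 3 [NS]: N:empty,E:wait,S:empty,W:wait | queues: N=0 E=0 S=0 W=1
Cars crossed by step 3: 3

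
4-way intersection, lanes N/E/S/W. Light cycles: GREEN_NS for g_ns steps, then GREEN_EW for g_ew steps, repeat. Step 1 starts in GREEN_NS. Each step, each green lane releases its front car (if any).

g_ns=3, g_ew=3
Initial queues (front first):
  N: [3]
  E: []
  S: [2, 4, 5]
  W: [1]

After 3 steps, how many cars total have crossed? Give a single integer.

Step 1 [NS]: N:car3-GO,E:wait,S:car2-GO,W:wait | queues: N=0 E=0 S=2 W=1
Step 2 [NS]: N:empty,E:wait,S:car4-GO,W:wait | queues: N=0 E=0 S=1 W=1
Step 3 [NS]: N:empty,E:wait,S:car5-GO,W:wait | queues: N=0 E=0 S=0 W=1
Cars crossed by step 3: 4

Answer: 4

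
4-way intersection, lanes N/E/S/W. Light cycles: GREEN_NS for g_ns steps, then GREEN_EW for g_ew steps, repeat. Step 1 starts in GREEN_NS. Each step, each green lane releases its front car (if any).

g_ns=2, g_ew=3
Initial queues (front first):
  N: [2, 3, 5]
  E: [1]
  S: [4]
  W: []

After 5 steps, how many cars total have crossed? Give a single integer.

Answer: 4

Derivation:
Step 1 [NS]: N:car2-GO,E:wait,S:car4-GO,W:wait | queues: N=2 E=1 S=0 W=0
Step 2 [NS]: N:car3-GO,E:wait,S:empty,W:wait | queues: N=1 E=1 S=0 W=0
Step 3 [EW]: N:wait,E:car1-GO,S:wait,W:empty | queues: N=1 E=0 S=0 W=0
Step 4 [EW]: N:wait,E:empty,S:wait,W:empty | queues: N=1 E=0 S=0 W=0
Step 5 [EW]: N:wait,E:empty,S:wait,W:empty | queues: N=1 E=0 S=0 W=0
Cars crossed by step 5: 4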